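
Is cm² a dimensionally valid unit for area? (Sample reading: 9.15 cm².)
Yes

area has SI base units: m^2
cm² reduces to the same SI base units, so it is a valid unit for area.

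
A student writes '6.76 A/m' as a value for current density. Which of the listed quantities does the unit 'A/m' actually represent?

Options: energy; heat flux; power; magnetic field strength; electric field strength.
magnetic field strength

current density should have units dimensionally equivalent to A / m^2 (e.g. A/m²).
The given unit 'A/m' reduces to A / m. Of the listed options, that is the dimensionality of magnetic field strength.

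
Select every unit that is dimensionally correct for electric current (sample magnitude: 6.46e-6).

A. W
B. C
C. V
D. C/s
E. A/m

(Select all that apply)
D

electric current has SI base units: A

Checking each option against A:
  A. W: ✗ does not match
  B. C: ✗ does not match
  C. V: ✗ does not match
  D. C/s: ✓ matches
  E. A/m: ✗ does not match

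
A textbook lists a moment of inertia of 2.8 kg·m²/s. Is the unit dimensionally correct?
No

moment of inertia has SI base units: kg * m^2
kg·m²/s does NOT reduce to kg * m^2; a valid unit for moment of inertia would be e.g. kg·m².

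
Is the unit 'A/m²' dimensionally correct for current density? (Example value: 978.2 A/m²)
Yes

current density has SI base units: A / m^2
A/m² reduces to the same SI base units, so it is a valid unit for current density.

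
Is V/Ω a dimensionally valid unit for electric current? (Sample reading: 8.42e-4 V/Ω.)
Yes

electric current has SI base units: A
V/Ω reduces to the same SI base units, so it is a valid unit for electric current.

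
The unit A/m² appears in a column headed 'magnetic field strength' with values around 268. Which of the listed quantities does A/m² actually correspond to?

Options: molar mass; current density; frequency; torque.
current density

magnetic field strength should have units dimensionally equivalent to A / m (e.g. A/m).
The given unit 'A/m²' reduces to A / m^2. Of the listed options, that is the dimensionality of current density.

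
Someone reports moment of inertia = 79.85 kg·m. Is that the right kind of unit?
No

moment of inertia has SI base units: kg * m^2
kg·m does NOT reduce to kg * m^2; a valid unit for moment of inertia would be e.g. kg·m².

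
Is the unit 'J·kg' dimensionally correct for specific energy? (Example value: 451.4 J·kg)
No

specific energy has SI base units: m^2 / s^2
J·kg does NOT reduce to m^2 / s^2; a valid unit for specific energy would be e.g. J/kg.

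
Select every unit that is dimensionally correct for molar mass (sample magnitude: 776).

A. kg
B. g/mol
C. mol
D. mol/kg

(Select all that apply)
B

molar mass has SI base units: kg / mol

Checking each option against kg / mol:
  A. kg: ✗ does not match
  B. g/mol: ✓ matches
  C. mol: ✗ does not match
  D. mol/kg: ✗ does not match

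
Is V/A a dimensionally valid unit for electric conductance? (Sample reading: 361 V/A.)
No

electric conductance has SI base units: A^2 * s^3 / (kg * m^2)
V/A does NOT reduce to A^2 * s^3 / (kg * m^2); a valid unit for electric conductance would be e.g. S.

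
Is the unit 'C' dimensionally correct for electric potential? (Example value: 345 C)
No

electric potential has SI base units: kg * m^2 / (A * s^3)
C does NOT reduce to kg * m^2 / (A * s^3); a valid unit for electric potential would be e.g. V.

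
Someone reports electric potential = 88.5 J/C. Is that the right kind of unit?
Yes

electric potential has SI base units: kg * m^2 / (A * s^3)
J/C reduces to the same SI base units, so it is a valid unit for electric potential.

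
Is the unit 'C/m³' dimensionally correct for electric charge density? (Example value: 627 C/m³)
Yes

electric charge density has SI base units: A * s / m^3
C/m³ reduces to the same SI base units, so it is a valid unit for electric charge density.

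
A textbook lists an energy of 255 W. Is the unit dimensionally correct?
No

energy has SI base units: kg * m^2 / s^2
W does NOT reduce to kg * m^2 / s^2; a valid unit for energy would be e.g. J.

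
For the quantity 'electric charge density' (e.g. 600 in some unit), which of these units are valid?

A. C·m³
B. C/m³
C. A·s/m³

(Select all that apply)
B, C

electric charge density has SI base units: A * s / m^3

Checking each option against A * s / m^3:
  A. C·m³: ✗ does not match
  B. C/m³: ✓ matches
  C. A·s/m³: ✓ matches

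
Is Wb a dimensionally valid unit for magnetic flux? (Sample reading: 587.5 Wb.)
Yes

magnetic flux has SI base units: kg * m^2 / (A * s^2)
Wb reduces to the same SI base units, so it is a valid unit for magnetic flux.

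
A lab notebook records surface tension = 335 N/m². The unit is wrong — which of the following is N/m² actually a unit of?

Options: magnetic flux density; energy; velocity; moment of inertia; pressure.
pressure

surface tension should have units dimensionally equivalent to kg / s^2 (e.g. N/m).
The given unit 'N/m²' reduces to kg / (m * s^2). Of the listed options, that is the dimensionality of pressure.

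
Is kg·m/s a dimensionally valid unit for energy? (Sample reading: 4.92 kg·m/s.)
No

energy has SI base units: kg * m^2 / s^2
kg·m/s does NOT reduce to kg * m^2 / s^2; a valid unit for energy would be e.g. J.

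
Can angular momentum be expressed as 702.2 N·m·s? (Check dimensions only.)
Yes

angular momentum has SI base units: kg * m^2 / s
N·m·s reduces to the same SI base units, so it is a valid unit for angular momentum.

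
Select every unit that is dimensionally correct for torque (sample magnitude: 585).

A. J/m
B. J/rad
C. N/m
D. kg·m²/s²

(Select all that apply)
B, D

torque has SI base units: kg * m^2 / s^2

Checking each option against kg * m^2 / s^2:
  A. J/m: ✗ does not match
  B. J/rad: ✓ matches
  C. N/m: ✗ does not match
  D. kg·m²/s²: ✓ matches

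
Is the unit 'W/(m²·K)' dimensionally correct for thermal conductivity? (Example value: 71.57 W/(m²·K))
No

thermal conductivity has SI base units: kg * m / (s^3 * K)
W/(m²·K) does NOT reduce to kg * m / (s^3 * K); a valid unit for thermal conductivity would be e.g. W/(m·K).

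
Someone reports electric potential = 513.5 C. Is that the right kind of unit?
No

electric potential has SI base units: kg * m^2 / (A * s^3)
C does NOT reduce to kg * m^2 / (A * s^3); a valid unit for electric potential would be e.g. V.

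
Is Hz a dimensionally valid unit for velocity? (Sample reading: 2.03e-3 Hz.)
No

velocity has SI base units: m / s
Hz does NOT reduce to m / s; a valid unit for velocity would be e.g. m/s.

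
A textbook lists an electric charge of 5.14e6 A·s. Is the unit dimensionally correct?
Yes

electric charge has SI base units: A * s
A·s reduces to the same SI base units, so it is a valid unit for electric charge.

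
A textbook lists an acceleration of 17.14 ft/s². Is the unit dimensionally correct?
Yes

acceleration has SI base units: m / s^2
ft/s² reduces to the same SI base units, so it is a valid unit for acceleration.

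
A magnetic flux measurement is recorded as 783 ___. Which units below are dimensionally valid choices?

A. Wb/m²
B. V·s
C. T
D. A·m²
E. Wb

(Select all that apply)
B, E

magnetic flux has SI base units: kg * m^2 / (A * s^2)

Checking each option against kg * m^2 / (A * s^2):
  A. Wb/m²: ✗ does not match
  B. V·s: ✓ matches
  C. T: ✗ does not match
  D. A·m²: ✗ does not match
  E. Wb: ✓ matches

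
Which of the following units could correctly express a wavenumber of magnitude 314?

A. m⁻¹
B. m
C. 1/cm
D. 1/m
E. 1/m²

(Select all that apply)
A, C, D

wavenumber has SI base units: 1 / m

Checking each option against 1 / m:
  A. m⁻¹: ✓ matches
  B. m: ✗ does not match
  C. 1/cm: ✓ matches
  D. 1/m: ✓ matches
  E. 1/m²: ✗ does not match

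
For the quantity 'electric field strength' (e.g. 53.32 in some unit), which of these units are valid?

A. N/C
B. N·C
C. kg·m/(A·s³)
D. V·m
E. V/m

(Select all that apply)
A, C, E

electric field strength has SI base units: kg * m / (A * s^3)

Checking each option against kg * m / (A * s^3):
  A. N/C: ✓ matches
  B. N·C: ✗ does not match
  C. kg·m/(A·s³): ✓ matches
  D. V·m: ✗ does not match
  E. V/m: ✓ matches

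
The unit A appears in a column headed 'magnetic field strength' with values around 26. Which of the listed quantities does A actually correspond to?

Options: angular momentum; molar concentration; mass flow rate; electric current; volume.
electric current

magnetic field strength should have units dimensionally equivalent to A / m (e.g. A/m).
The given unit 'A' reduces to A. Of the listed options, that is the dimensionality of electric current.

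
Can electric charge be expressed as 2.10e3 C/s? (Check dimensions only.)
No

electric charge has SI base units: A * s
C/s does NOT reduce to A * s; a valid unit for electric charge would be e.g. C.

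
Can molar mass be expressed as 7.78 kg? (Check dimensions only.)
No

molar mass has SI base units: kg / mol
kg does NOT reduce to kg / mol; a valid unit for molar mass would be e.g. kg/mol.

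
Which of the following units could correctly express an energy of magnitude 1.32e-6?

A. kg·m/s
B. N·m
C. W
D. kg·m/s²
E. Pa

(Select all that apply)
B

energy has SI base units: kg * m^2 / s^2

Checking each option against kg * m^2 / s^2:
  A. kg·m/s: ✗ does not match
  B. N·m: ✓ matches
  C. W: ✗ does not match
  D. kg·m/s²: ✗ does not match
  E. Pa: ✗ does not match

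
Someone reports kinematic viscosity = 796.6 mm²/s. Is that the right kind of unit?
Yes

kinematic viscosity has SI base units: m^2 / s
mm²/s reduces to the same SI base units, so it is a valid unit for kinematic viscosity.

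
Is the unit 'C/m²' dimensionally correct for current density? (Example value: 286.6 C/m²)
No

current density has SI base units: A / m^2
C/m² does NOT reduce to A / m^2; a valid unit for current density would be e.g. A/m².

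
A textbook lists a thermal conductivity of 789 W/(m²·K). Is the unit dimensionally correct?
No

thermal conductivity has SI base units: kg * m / (s^3 * K)
W/(m²·K) does NOT reduce to kg * m / (s^3 * K); a valid unit for thermal conductivity would be e.g. W/(m·K).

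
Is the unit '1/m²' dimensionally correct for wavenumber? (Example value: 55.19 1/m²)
No

wavenumber has SI base units: 1 / m
1/m² does NOT reduce to 1 / m; a valid unit for wavenumber would be e.g. 1/m.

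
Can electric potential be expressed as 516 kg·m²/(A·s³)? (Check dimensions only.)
Yes

electric potential has SI base units: kg * m^2 / (A * s^3)
kg·m²/(A·s³) reduces to the same SI base units, so it is a valid unit for electric potential.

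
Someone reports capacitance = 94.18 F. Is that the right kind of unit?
Yes

capacitance has SI base units: A^2 * s^4 / (kg * m^2)
F reduces to the same SI base units, so it is a valid unit for capacitance.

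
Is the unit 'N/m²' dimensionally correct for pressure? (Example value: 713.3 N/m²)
Yes

pressure has SI base units: kg / (m * s^2)
N/m² reduces to the same SI base units, so it is a valid unit for pressure.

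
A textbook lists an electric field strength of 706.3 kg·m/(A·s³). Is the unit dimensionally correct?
Yes

electric field strength has SI base units: kg * m / (A * s^3)
kg·m/(A·s³) reduces to the same SI base units, so it is a valid unit for electric field strength.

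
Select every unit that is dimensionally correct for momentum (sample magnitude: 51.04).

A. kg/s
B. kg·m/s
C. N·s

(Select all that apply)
B, C

momentum has SI base units: kg * m / s

Checking each option against kg * m / s:
  A. kg/s: ✗ does not match
  B. kg·m/s: ✓ matches
  C. N·s: ✓ matches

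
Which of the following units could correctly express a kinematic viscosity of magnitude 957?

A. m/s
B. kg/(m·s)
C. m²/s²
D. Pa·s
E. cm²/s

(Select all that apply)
E

kinematic viscosity has SI base units: m^2 / s

Checking each option against m^2 / s:
  A. m/s: ✗ does not match
  B. kg/(m·s): ✗ does not match
  C. m²/s²: ✗ does not match
  D. Pa·s: ✗ does not match
  E. cm²/s: ✓ matches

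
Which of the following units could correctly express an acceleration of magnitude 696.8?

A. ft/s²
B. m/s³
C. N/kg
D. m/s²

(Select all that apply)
A, C, D

acceleration has SI base units: m / s^2

Checking each option against m / s^2:
  A. ft/s²: ✓ matches
  B. m/s³: ✗ does not match
  C. N/kg: ✓ matches
  D. m/s²: ✓ matches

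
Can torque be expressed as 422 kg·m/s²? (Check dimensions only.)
No

torque has SI base units: kg * m^2 / s^2
kg·m/s² does NOT reduce to kg * m^2 / s^2; a valid unit for torque would be e.g. N·m.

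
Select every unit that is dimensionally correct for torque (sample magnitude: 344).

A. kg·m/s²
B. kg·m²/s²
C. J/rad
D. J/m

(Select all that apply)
B, C

torque has SI base units: kg * m^2 / s^2

Checking each option against kg * m^2 / s^2:
  A. kg·m/s²: ✗ does not match
  B. kg·m²/s²: ✓ matches
  C. J/rad: ✓ matches
  D. J/m: ✗ does not match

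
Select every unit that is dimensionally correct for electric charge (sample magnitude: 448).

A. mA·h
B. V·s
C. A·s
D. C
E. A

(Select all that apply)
A, C, D

electric charge has SI base units: A * s

Checking each option against A * s:
  A. mA·h: ✓ matches
  B. V·s: ✗ does not match
  C. A·s: ✓ matches
  D. C: ✓ matches
  E. A: ✗ does not match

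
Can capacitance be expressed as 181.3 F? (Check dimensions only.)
Yes

capacitance has SI base units: A^2 * s^4 / (kg * m^2)
F reduces to the same SI base units, so it is a valid unit for capacitance.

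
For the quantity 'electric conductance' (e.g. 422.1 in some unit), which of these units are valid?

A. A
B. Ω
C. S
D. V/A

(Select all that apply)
C

electric conductance has SI base units: A^2 * s^3 / (kg * m^2)

Checking each option against A^2 * s^3 / (kg * m^2):
  A. A: ✗ does not match
  B. Ω: ✗ does not match
  C. S: ✓ matches
  D. V/A: ✗ does not match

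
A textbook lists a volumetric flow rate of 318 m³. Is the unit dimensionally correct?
No

volumetric flow rate has SI base units: m^3 / s
m³ does NOT reduce to m^3 / s; a valid unit for volumetric flow rate would be e.g. m³/s.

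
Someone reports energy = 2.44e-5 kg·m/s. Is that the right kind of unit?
No

energy has SI base units: kg * m^2 / s^2
kg·m/s does NOT reduce to kg * m^2 / s^2; a valid unit for energy would be e.g. J.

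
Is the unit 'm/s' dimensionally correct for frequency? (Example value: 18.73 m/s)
No

frequency has SI base units: 1 / s
m/s does NOT reduce to 1 / s; a valid unit for frequency would be e.g. Hz.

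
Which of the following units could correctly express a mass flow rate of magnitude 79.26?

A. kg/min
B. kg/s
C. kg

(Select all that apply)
A, B

mass flow rate has SI base units: kg / s

Checking each option against kg / s:
  A. kg/min: ✓ matches
  B. kg/s: ✓ matches
  C. kg: ✗ does not match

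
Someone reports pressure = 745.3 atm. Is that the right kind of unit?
Yes

pressure has SI base units: kg / (m * s^2)
atm reduces to the same SI base units, so it is a valid unit for pressure.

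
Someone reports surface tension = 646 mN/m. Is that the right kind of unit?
Yes

surface tension has SI base units: kg / s^2
mN/m reduces to the same SI base units, so it is a valid unit for surface tension.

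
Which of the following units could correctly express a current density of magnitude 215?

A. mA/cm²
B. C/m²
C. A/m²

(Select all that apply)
A, C

current density has SI base units: A / m^2

Checking each option against A / m^2:
  A. mA/cm²: ✓ matches
  B. C/m²: ✗ does not match
  C. A/m²: ✓ matches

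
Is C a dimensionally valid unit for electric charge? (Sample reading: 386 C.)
Yes

electric charge has SI base units: A * s
C reduces to the same SI base units, so it is a valid unit for electric charge.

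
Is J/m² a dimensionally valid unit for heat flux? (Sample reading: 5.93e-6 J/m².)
No

heat flux has SI base units: kg / s^3
J/m² does NOT reduce to kg / s^3; a valid unit for heat flux would be e.g. W/m².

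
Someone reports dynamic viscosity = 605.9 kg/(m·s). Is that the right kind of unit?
Yes

dynamic viscosity has SI base units: kg / (m * s)
kg/(m·s) reduces to the same SI base units, so it is a valid unit for dynamic viscosity.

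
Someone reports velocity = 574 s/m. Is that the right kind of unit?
No

velocity has SI base units: m / s
s/m does NOT reduce to m / s; a valid unit for velocity would be e.g. m/s.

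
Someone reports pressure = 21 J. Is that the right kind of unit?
No

pressure has SI base units: kg / (m * s^2)
J does NOT reduce to kg / (m * s^2); a valid unit for pressure would be e.g. Pa.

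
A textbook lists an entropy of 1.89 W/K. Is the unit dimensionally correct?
No

entropy has SI base units: kg * m^2 / (s^2 * K)
W/K does NOT reduce to kg * m^2 / (s^2 * K); a valid unit for entropy would be e.g. J/K.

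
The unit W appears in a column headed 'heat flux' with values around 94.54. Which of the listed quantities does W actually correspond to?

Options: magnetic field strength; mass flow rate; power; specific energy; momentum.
power

heat flux should have units dimensionally equivalent to kg / s^3 (e.g. W/m²).
The given unit 'W' reduces to kg * m^2 / s^3. Of the listed options, that is the dimensionality of power.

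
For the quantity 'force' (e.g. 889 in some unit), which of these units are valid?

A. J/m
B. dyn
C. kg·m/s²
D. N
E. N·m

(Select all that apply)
A, B, C, D

force has SI base units: kg * m / s^2

Checking each option against kg * m / s^2:
  A. J/m: ✓ matches
  B. dyn: ✓ matches
  C. kg·m/s²: ✓ matches
  D. N: ✓ matches
  E. N·m: ✗ does not match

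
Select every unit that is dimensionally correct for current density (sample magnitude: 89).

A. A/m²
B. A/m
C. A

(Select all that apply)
A

current density has SI base units: A / m^2

Checking each option against A / m^2:
  A. A/m²: ✓ matches
  B. A/m: ✗ does not match
  C. A: ✗ does not match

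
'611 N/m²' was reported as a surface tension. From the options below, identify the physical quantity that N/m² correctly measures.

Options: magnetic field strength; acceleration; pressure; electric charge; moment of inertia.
pressure

surface tension should have units dimensionally equivalent to kg / s^2 (e.g. N/m).
The given unit 'N/m²' reduces to kg / (m * s^2). Of the listed options, that is the dimensionality of pressure.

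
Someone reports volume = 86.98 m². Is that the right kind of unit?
No

volume has SI base units: m^3
m² does NOT reduce to m^3; a valid unit for volume would be e.g. m³.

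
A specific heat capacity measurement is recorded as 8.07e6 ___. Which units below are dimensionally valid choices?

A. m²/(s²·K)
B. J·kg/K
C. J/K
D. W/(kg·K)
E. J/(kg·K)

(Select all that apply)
A, E

specific heat capacity has SI base units: m^2 / (s^2 * K)

Checking each option against m^2 / (s^2 * K):
  A. m²/(s²·K): ✓ matches
  B. J·kg/K: ✗ does not match
  C. J/K: ✗ does not match
  D. W/(kg·K): ✗ does not match
  E. J/(kg·K): ✓ matches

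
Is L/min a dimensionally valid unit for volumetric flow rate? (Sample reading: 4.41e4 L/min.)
Yes

volumetric flow rate has SI base units: m^3 / s
L/min reduces to the same SI base units, so it is a valid unit for volumetric flow rate.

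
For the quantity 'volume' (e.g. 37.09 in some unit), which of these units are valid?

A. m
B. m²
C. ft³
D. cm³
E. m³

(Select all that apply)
C, D, E

volume has SI base units: m^3

Checking each option against m^3:
  A. m: ✗ does not match
  B. m²: ✗ does not match
  C. ft³: ✓ matches
  D. cm³: ✓ matches
  E. m³: ✓ matches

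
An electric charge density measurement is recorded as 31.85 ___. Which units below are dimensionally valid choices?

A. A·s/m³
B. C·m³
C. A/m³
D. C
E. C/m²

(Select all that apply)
A

electric charge density has SI base units: A * s / m^3

Checking each option against A * s / m^3:
  A. A·s/m³: ✓ matches
  B. C·m³: ✗ does not match
  C. A/m³: ✗ does not match
  D. C: ✗ does not match
  E. C/m²: ✗ does not match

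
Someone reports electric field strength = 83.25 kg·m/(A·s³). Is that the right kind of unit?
Yes

electric field strength has SI base units: kg * m / (A * s^3)
kg·m/(A·s³) reduces to the same SI base units, so it is a valid unit for electric field strength.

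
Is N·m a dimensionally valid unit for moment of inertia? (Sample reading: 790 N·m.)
No

moment of inertia has SI base units: kg * m^2
N·m does NOT reduce to kg * m^2; a valid unit for moment of inertia would be e.g. kg·m².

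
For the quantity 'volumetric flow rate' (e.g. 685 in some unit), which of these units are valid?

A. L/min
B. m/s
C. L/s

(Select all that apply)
A, C

volumetric flow rate has SI base units: m^3 / s

Checking each option against m^3 / s:
  A. L/min: ✓ matches
  B. m/s: ✗ does not match
  C. L/s: ✓ matches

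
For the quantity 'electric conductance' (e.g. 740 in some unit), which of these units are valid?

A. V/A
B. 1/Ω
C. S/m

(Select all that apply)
B

electric conductance has SI base units: A^2 * s^3 / (kg * m^2)

Checking each option against A^2 * s^3 / (kg * m^2):
  A. V/A: ✗ does not match
  B. 1/Ω: ✓ matches
  C. S/m: ✗ does not match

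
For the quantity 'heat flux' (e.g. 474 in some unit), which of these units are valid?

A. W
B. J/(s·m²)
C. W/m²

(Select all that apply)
B, C

heat flux has SI base units: kg / s^3

Checking each option against kg / s^3:
  A. W: ✗ does not match
  B. J/(s·m²): ✓ matches
  C. W/m²: ✓ matches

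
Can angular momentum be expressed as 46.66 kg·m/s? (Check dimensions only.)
No

angular momentum has SI base units: kg * m^2 / s
kg·m/s does NOT reduce to kg * m^2 / s; a valid unit for angular momentum would be e.g. kg·m²/s.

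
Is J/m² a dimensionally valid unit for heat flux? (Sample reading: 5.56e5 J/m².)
No

heat flux has SI base units: kg / s^3
J/m² does NOT reduce to kg / s^3; a valid unit for heat flux would be e.g. W/m².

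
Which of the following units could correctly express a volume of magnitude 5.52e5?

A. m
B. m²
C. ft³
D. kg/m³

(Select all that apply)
C

volume has SI base units: m^3

Checking each option against m^3:
  A. m: ✗ does not match
  B. m²: ✗ does not match
  C. ft³: ✓ matches
  D. kg/m³: ✗ does not match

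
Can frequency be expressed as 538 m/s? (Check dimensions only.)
No

frequency has SI base units: 1 / s
m/s does NOT reduce to 1 / s; a valid unit for frequency would be e.g. Hz.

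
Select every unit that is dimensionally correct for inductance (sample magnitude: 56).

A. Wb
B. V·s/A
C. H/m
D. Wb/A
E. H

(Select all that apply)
B, D, E

inductance has SI base units: kg * m^2 / (A^2 * s^2)

Checking each option against kg * m^2 / (A^2 * s^2):
  A. Wb: ✗ does not match
  B. V·s/A: ✓ matches
  C. H/m: ✗ does not match
  D. Wb/A: ✓ matches
  E. H: ✓ matches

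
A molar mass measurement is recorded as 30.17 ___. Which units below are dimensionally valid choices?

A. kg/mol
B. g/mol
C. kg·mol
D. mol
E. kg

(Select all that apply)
A, B

molar mass has SI base units: kg / mol

Checking each option against kg / mol:
  A. kg/mol: ✓ matches
  B. g/mol: ✓ matches
  C. kg·mol: ✗ does not match
  D. mol: ✗ does not match
  E. kg: ✗ does not match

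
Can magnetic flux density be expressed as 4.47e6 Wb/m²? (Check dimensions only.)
Yes

magnetic flux density has SI base units: kg / (A * s^2)
Wb/m² reduces to the same SI base units, so it is a valid unit for magnetic flux density.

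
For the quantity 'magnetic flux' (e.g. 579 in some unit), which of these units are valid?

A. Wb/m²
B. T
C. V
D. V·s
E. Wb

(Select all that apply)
D, E

magnetic flux has SI base units: kg * m^2 / (A * s^2)

Checking each option against kg * m^2 / (A * s^2):
  A. Wb/m²: ✗ does not match
  B. T: ✗ does not match
  C. V: ✗ does not match
  D. V·s: ✓ matches
  E. Wb: ✓ matches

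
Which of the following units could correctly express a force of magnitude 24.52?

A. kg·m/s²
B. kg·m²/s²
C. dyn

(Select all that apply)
A, C

force has SI base units: kg * m / s^2

Checking each option against kg * m / s^2:
  A. kg·m/s²: ✓ matches
  B. kg·m²/s²: ✗ does not match
  C. dyn: ✓ matches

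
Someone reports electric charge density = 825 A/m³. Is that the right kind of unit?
No

electric charge density has SI base units: A * s / m^3
A/m³ does NOT reduce to A * s / m^3; a valid unit for electric charge density would be e.g. C/m³.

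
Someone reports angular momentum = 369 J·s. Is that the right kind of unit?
Yes

angular momentum has SI base units: kg * m^2 / s
J·s reduces to the same SI base units, so it is a valid unit for angular momentum.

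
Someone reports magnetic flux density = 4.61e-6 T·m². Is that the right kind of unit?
No

magnetic flux density has SI base units: kg / (A * s^2)
T·m² does NOT reduce to kg / (A * s^2); a valid unit for magnetic flux density would be e.g. T.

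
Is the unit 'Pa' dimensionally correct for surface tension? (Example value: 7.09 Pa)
No

surface tension has SI base units: kg / s^2
Pa does NOT reduce to kg / s^2; a valid unit for surface tension would be e.g. N/m.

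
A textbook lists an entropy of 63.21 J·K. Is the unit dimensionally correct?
No

entropy has SI base units: kg * m^2 / (s^2 * K)
J·K does NOT reduce to kg * m^2 / (s^2 * K); a valid unit for entropy would be e.g. J/K.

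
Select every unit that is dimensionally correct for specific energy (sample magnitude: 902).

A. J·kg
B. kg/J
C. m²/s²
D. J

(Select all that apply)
C

specific energy has SI base units: m^2 / s^2

Checking each option against m^2 / s^2:
  A. J·kg: ✗ does not match
  B. kg/J: ✗ does not match
  C. m²/s²: ✓ matches
  D. J: ✗ does not match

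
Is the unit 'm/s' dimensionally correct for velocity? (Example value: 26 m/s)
Yes

velocity has SI base units: m / s
m/s reduces to the same SI base units, so it is a valid unit for velocity.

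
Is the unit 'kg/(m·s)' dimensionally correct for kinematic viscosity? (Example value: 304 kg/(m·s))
No

kinematic viscosity has SI base units: m^2 / s
kg/(m·s) does NOT reduce to m^2 / s; a valid unit for kinematic viscosity would be e.g. m²/s.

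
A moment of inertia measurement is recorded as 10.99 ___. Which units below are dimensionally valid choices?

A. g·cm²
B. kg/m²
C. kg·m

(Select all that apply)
A

moment of inertia has SI base units: kg * m^2

Checking each option against kg * m^2:
  A. g·cm²: ✓ matches
  B. kg/m²: ✗ does not match
  C. kg·m: ✗ does not match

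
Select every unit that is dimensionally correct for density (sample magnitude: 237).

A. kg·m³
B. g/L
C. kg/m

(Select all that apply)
B

density has SI base units: kg / m^3

Checking each option against kg / m^3:
  A. kg·m³: ✗ does not match
  B. g/L: ✓ matches
  C. kg/m: ✗ does not match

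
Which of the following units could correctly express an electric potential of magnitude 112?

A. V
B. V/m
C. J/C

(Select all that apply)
A, C

electric potential has SI base units: kg * m^2 / (A * s^3)

Checking each option against kg * m^2 / (A * s^3):
  A. V: ✓ matches
  B. V/m: ✗ does not match
  C. J/C: ✓ matches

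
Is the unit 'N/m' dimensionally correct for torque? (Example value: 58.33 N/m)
No

torque has SI base units: kg * m^2 / s^2
N/m does NOT reduce to kg * m^2 / s^2; a valid unit for torque would be e.g. N·m.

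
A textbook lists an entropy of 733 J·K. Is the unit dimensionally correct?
No

entropy has SI base units: kg * m^2 / (s^2 * K)
J·K does NOT reduce to kg * m^2 / (s^2 * K); a valid unit for entropy would be e.g. J/K.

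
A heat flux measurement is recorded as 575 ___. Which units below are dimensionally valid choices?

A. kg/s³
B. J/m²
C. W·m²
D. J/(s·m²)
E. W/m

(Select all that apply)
A, D

heat flux has SI base units: kg / s^3

Checking each option against kg / s^3:
  A. kg/s³: ✓ matches
  B. J/m²: ✗ does not match
  C. W·m²: ✗ does not match
  D. J/(s·m²): ✓ matches
  E. W/m: ✗ does not match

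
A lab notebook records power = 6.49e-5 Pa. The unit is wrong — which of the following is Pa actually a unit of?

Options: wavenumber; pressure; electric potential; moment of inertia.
pressure

power should have units dimensionally equivalent to kg * m^2 / s^3 (e.g. W).
The given unit 'Pa' reduces to kg / (m * s^2). Of the listed options, that is the dimensionality of pressure.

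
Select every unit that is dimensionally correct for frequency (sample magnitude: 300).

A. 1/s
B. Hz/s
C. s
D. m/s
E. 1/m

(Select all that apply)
A

frequency has SI base units: 1 / s

Checking each option against 1 / s:
  A. 1/s: ✓ matches
  B. Hz/s: ✗ does not match
  C. s: ✗ does not match
  D. m/s: ✗ does not match
  E. 1/m: ✗ does not match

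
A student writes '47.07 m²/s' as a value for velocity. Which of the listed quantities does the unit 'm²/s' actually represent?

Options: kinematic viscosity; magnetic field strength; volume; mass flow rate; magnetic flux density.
kinematic viscosity

velocity should have units dimensionally equivalent to m / s (e.g. m/s).
The given unit 'm²/s' reduces to m^2 / s. Of the listed options, that is the dimensionality of kinematic viscosity.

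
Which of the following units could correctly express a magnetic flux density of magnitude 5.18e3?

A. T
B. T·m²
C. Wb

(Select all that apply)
A

magnetic flux density has SI base units: kg / (A * s^2)

Checking each option against kg / (A * s^2):
  A. T: ✓ matches
  B. T·m²: ✗ does not match
  C. Wb: ✗ does not match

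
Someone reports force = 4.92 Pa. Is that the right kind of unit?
No

force has SI base units: kg * m / s^2
Pa does NOT reduce to kg * m / s^2; a valid unit for force would be e.g. N.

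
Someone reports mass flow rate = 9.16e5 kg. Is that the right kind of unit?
No

mass flow rate has SI base units: kg / s
kg does NOT reduce to kg / s; a valid unit for mass flow rate would be e.g. kg/s.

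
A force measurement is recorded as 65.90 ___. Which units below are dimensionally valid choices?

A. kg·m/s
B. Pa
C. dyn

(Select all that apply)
C

force has SI base units: kg * m / s^2

Checking each option against kg * m / s^2:
  A. kg·m/s: ✗ does not match
  B. Pa: ✗ does not match
  C. dyn: ✓ matches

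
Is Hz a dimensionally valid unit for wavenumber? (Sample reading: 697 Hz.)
No

wavenumber has SI base units: 1 / m
Hz does NOT reduce to 1 / m; a valid unit for wavenumber would be e.g. 1/m.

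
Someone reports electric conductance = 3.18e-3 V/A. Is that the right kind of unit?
No

electric conductance has SI base units: A^2 * s^3 / (kg * m^2)
V/A does NOT reduce to A^2 * s^3 / (kg * m^2); a valid unit for electric conductance would be e.g. S.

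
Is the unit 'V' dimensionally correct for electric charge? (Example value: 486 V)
No

electric charge has SI base units: A * s
V does NOT reduce to A * s; a valid unit for electric charge would be e.g. C.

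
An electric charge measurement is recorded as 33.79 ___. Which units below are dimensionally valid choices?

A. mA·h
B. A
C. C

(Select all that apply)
A, C

electric charge has SI base units: A * s

Checking each option against A * s:
  A. mA·h: ✓ matches
  B. A: ✗ does not match
  C. C: ✓ matches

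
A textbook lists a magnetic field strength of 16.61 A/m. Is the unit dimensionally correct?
Yes

magnetic field strength has SI base units: A / m
A/m reduces to the same SI base units, so it is a valid unit for magnetic field strength.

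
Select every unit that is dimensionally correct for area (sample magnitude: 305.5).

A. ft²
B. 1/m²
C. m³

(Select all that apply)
A

area has SI base units: m^2

Checking each option against m^2:
  A. ft²: ✓ matches
  B. 1/m²: ✗ does not match
  C. m³: ✗ does not match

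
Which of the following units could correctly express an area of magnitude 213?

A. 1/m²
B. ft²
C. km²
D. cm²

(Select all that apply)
B, C, D

area has SI base units: m^2

Checking each option against m^2:
  A. 1/m²: ✗ does not match
  B. ft²: ✓ matches
  C. km²: ✓ matches
  D. cm²: ✓ matches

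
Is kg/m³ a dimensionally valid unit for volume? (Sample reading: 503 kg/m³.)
No

volume has SI base units: m^3
kg/m³ does NOT reduce to m^3; a valid unit for volume would be e.g. m³.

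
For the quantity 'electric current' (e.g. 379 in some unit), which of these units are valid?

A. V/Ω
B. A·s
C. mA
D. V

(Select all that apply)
A, C

electric current has SI base units: A

Checking each option against A:
  A. V/Ω: ✓ matches
  B. A·s: ✗ does not match
  C. mA: ✓ matches
  D. V: ✗ does not match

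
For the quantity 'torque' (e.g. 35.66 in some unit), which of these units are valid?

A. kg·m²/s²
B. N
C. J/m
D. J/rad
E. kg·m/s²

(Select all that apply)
A, D

torque has SI base units: kg * m^2 / s^2

Checking each option against kg * m^2 / s^2:
  A. kg·m²/s²: ✓ matches
  B. N: ✗ does not match
  C. J/m: ✗ does not match
  D. J/rad: ✓ matches
  E. kg·m/s²: ✗ does not match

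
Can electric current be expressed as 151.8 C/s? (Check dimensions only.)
Yes

electric current has SI base units: A
C/s reduces to the same SI base units, so it is a valid unit for electric current.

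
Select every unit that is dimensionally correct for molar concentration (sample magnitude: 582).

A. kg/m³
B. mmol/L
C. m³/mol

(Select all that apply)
B

molar concentration has SI base units: mol / m^3

Checking each option against mol / m^3:
  A. kg/m³: ✗ does not match
  B. mmol/L: ✓ matches
  C. m³/mol: ✗ does not match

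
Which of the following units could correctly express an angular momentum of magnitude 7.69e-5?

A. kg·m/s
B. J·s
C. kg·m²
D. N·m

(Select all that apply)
B

angular momentum has SI base units: kg * m^2 / s

Checking each option against kg * m^2 / s:
  A. kg·m/s: ✗ does not match
  B. J·s: ✓ matches
  C. kg·m²: ✗ does not match
  D. N·m: ✗ does not match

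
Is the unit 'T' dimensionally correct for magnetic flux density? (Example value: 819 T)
Yes

magnetic flux density has SI base units: kg / (A * s^2)
T reduces to the same SI base units, so it is a valid unit for magnetic flux density.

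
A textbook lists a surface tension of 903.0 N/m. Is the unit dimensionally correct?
Yes

surface tension has SI base units: kg / s^2
N/m reduces to the same SI base units, so it is a valid unit for surface tension.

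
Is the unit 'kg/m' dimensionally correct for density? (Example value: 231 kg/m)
No

density has SI base units: kg / m^3
kg/m does NOT reduce to kg / m^3; a valid unit for density would be e.g. kg/m³.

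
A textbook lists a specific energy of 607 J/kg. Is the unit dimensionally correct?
Yes

specific energy has SI base units: m^2 / s^2
J/kg reduces to the same SI base units, so it is a valid unit for specific energy.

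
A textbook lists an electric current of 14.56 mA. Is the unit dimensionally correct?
Yes

electric current has SI base units: A
mA reduces to the same SI base units, so it is a valid unit for electric current.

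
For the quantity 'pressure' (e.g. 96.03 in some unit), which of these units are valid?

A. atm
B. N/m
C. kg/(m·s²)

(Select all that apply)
A, C

pressure has SI base units: kg / (m * s^2)

Checking each option against kg / (m * s^2):
  A. atm: ✓ matches
  B. N/m: ✗ does not match
  C. kg/(m·s²): ✓ matches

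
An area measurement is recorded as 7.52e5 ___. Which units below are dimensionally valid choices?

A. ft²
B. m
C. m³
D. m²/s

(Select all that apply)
A

area has SI base units: m^2

Checking each option against m^2:
  A. ft²: ✓ matches
  B. m: ✗ does not match
  C. m³: ✗ does not match
  D. m²/s: ✗ does not match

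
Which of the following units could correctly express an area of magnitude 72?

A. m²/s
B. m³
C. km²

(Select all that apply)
C

area has SI base units: m^2

Checking each option against m^2:
  A. m²/s: ✗ does not match
  B. m³: ✗ does not match
  C. km²: ✓ matches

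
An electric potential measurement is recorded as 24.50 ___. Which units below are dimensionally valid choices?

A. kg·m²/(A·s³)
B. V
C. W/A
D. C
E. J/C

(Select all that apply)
A, B, C, E

electric potential has SI base units: kg * m^2 / (A * s^3)

Checking each option against kg * m^2 / (A * s^3):
  A. kg·m²/(A·s³): ✓ matches
  B. V: ✓ matches
  C. W/A: ✓ matches
  D. C: ✗ does not match
  E. J/C: ✓ matches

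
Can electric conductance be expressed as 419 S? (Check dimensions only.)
Yes

electric conductance has SI base units: A^2 * s^3 / (kg * m^2)
S reduces to the same SI base units, so it is a valid unit for electric conductance.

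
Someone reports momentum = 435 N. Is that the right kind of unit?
No

momentum has SI base units: kg * m / s
N does NOT reduce to kg * m / s; a valid unit for momentum would be e.g. kg·m/s.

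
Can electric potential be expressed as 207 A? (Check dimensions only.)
No

electric potential has SI base units: kg * m^2 / (A * s^3)
A does NOT reduce to kg * m^2 / (A * s^3); a valid unit for electric potential would be e.g. V.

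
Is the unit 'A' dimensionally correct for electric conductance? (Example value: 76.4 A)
No

electric conductance has SI base units: A^2 * s^3 / (kg * m^2)
A does NOT reduce to A^2 * s^3 / (kg * m^2); a valid unit for electric conductance would be e.g. S.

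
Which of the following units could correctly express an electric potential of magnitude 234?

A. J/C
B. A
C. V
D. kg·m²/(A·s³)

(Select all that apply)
A, C, D

electric potential has SI base units: kg * m^2 / (A * s^3)

Checking each option against kg * m^2 / (A * s^3):
  A. J/C: ✓ matches
  B. A: ✗ does not match
  C. V: ✓ matches
  D. kg·m²/(A·s³): ✓ matches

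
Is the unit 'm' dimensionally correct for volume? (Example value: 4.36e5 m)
No

volume has SI base units: m^3
m does NOT reduce to m^3; a valid unit for volume would be e.g. m³.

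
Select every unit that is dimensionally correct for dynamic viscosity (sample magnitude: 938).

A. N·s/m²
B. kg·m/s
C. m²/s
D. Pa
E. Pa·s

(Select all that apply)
A, E

dynamic viscosity has SI base units: kg / (m * s)

Checking each option against kg / (m * s):
  A. N·s/m²: ✓ matches
  B. kg·m/s: ✗ does not match
  C. m²/s: ✗ does not match
  D. Pa: ✗ does not match
  E. Pa·s: ✓ matches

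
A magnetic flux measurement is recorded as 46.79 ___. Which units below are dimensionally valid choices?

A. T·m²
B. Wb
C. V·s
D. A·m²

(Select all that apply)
A, B, C

magnetic flux has SI base units: kg * m^2 / (A * s^2)

Checking each option against kg * m^2 / (A * s^2):
  A. T·m²: ✓ matches
  B. Wb: ✓ matches
  C. V·s: ✓ matches
  D. A·m²: ✗ does not match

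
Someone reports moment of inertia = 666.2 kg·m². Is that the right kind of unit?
Yes

moment of inertia has SI base units: kg * m^2
kg·m² reduces to the same SI base units, so it is a valid unit for moment of inertia.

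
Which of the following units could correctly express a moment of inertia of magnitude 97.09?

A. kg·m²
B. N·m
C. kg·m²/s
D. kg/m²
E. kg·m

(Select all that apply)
A

moment of inertia has SI base units: kg * m^2

Checking each option against kg * m^2:
  A. kg·m²: ✓ matches
  B. N·m: ✗ does not match
  C. kg·m²/s: ✗ does not match
  D. kg/m²: ✗ does not match
  E. kg·m: ✗ does not match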